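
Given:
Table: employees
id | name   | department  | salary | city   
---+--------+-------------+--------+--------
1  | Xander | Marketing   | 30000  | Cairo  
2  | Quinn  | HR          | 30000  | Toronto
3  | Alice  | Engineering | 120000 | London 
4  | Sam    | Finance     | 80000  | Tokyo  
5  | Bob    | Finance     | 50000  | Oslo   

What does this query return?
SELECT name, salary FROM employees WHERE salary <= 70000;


Filtering: salary <= 70000
Matching: 3 rows

3 rows:
Xander, 30000
Quinn, 30000
Bob, 50000


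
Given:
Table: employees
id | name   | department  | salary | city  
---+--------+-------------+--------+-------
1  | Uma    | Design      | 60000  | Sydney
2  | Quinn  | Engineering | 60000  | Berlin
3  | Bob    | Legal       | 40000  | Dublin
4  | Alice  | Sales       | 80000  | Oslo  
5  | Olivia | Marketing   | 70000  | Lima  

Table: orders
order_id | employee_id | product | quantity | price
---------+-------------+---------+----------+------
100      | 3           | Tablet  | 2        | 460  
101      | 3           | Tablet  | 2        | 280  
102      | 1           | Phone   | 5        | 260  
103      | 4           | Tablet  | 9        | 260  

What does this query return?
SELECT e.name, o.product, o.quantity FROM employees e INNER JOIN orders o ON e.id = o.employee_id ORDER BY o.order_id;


Joining employees.id = orders.employee_id:
  employee Bob (id=3) -> order Tablet
  employee Bob (id=3) -> order Tablet
  employee Uma (id=1) -> order Phone
  employee Alice (id=4) -> order Tablet


4 rows:
Bob, Tablet, 2
Bob, Tablet, 2
Uma, Phone, 5
Alice, Tablet, 9


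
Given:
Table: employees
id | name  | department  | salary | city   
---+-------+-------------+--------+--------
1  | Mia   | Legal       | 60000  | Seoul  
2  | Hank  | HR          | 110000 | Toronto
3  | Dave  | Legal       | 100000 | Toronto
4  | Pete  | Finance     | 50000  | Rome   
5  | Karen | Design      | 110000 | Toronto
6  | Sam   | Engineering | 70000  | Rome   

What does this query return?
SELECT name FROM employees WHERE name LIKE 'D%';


LIKE 'D%' matches names starting with 'D'
Matching: 1

1 rows:
Dave


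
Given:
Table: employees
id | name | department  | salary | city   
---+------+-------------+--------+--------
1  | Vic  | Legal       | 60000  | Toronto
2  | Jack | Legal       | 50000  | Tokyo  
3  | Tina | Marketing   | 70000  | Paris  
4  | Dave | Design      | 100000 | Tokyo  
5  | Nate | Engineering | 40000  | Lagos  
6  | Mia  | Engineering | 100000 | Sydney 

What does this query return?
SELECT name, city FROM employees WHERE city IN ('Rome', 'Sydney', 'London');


Filtering: city IN ('Rome', 'Sydney', 'London')
Matching: 1 rows

1 rows:
Mia, Sydney


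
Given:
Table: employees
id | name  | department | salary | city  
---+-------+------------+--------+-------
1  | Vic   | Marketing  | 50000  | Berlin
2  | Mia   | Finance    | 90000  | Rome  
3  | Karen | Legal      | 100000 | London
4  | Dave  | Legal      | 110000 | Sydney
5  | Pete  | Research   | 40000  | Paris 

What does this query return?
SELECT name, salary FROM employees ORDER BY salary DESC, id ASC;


Sorting by salary DESC, then id ASC for ties

5 rows:
Dave, 110000
Karen, 100000
Mia, 90000
Vic, 50000
Pete, 40000


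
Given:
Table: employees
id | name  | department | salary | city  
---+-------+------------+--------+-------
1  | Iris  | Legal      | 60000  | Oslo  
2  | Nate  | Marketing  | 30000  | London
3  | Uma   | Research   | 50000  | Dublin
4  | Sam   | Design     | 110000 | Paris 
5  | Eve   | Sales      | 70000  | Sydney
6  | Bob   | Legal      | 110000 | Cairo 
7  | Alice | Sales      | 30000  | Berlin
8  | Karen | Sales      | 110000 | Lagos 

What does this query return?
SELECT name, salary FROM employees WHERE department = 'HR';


Filtering: department = 'HR'
Matching rows: 0

Empty result set (0 rows)


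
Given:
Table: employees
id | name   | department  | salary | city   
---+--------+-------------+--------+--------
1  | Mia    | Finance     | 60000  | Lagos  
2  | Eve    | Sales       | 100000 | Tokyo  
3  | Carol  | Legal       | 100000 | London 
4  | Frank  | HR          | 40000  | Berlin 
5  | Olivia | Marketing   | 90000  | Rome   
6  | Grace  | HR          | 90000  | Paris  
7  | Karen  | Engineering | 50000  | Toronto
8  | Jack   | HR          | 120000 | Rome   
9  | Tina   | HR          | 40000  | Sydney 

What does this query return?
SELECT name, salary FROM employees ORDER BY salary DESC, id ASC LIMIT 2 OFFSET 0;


Sort by salary DESC (id ASC tiebreak), then skip 0 and take 2
Rows 1 through 2

2 rows:
Jack, 120000
Eve, 100000


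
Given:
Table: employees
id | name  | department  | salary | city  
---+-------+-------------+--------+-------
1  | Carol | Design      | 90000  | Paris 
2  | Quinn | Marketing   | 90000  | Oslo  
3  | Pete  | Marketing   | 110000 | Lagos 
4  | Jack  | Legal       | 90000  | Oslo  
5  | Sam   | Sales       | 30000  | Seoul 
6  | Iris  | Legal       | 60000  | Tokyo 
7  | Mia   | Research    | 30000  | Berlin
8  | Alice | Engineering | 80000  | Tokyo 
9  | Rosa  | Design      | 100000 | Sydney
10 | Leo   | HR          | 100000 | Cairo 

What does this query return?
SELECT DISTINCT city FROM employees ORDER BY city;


All 'city' values (row order): Paris, Oslo, Lagos, Oslo, Seoul, Tokyo, Berlin, Tokyo, Sydney, Cairo
Removing duplicates leaves 8 unique value(s).

8 values:
Berlin
Cairo
Lagos
Oslo
Paris
Seoul
Sydney
Tokyo


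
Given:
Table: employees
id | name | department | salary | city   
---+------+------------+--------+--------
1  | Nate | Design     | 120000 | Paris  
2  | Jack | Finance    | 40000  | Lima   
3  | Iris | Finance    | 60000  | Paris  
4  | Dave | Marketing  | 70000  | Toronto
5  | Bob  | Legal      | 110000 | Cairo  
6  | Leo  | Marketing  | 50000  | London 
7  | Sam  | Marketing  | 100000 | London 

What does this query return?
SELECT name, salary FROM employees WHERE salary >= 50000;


Filtering: salary >= 50000
Matching: 6 rows

6 rows:
Nate, 120000
Iris, 60000
Dave, 70000
Bob, 110000
Leo, 50000
Sam, 100000


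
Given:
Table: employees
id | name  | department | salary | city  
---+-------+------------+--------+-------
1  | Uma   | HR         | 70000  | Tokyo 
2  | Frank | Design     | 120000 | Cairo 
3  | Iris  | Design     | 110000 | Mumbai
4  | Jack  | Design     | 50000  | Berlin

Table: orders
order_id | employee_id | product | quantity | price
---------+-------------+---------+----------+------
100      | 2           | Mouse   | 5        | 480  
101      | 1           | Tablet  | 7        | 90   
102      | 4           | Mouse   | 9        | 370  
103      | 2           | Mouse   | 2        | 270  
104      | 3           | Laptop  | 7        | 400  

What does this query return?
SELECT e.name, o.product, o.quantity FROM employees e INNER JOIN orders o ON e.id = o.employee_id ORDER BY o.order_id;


Joining employees.id = orders.employee_id:
  employee Frank (id=2) -> order Mouse
  employee Uma (id=1) -> order Tablet
  employee Jack (id=4) -> order Mouse
  employee Frank (id=2) -> order Mouse
  employee Iris (id=3) -> order Laptop


5 rows:
Frank, Mouse, 5
Uma, Tablet, 7
Jack, Mouse, 9
Frank, Mouse, 2
Iris, Laptop, 7


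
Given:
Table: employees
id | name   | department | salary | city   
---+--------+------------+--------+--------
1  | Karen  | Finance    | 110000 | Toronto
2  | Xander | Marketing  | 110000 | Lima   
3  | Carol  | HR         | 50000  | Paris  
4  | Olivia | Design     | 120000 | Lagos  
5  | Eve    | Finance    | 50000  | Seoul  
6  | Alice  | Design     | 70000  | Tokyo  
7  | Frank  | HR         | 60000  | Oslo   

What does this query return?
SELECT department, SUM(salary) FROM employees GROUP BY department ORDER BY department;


Summing salary within each department:
  Design: 120000 + 70000 = 190000
  Finance: 110000 + 50000 = 160000
  HR: 50000 + 60000 = 110000
  Marketing: 110000 = 110000


4 groups:
Design, 190000
Finance, 160000
HR, 110000
Marketing, 110000


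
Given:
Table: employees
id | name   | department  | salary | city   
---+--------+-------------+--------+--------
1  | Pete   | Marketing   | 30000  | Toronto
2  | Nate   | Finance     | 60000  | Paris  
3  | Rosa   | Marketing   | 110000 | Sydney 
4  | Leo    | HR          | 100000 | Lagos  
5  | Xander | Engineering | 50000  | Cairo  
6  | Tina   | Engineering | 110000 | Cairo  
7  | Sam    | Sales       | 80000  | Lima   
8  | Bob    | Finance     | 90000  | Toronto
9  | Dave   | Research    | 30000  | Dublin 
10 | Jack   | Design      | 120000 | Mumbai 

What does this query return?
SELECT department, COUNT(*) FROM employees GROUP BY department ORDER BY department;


Assigning each row to its department group:
  Pete -> Marketing
  Nate -> Finance
  Rosa -> Marketing
  Leo -> HR
  Xander -> Engineering
  Tina -> Engineering
  Sam -> Sales
  Bob -> Finance
  Dave -> Research
  Jack -> Design


7 groups:
Design, 1
Engineering, 2
Finance, 2
HR, 1
Marketing, 2
Research, 1
Sales, 1


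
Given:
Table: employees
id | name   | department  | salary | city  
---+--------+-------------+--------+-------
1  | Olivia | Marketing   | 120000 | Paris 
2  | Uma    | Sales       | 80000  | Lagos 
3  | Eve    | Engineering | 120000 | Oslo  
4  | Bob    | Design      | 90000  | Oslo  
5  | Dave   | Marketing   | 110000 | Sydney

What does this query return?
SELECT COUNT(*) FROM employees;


COUNT(*) counts all rows

5


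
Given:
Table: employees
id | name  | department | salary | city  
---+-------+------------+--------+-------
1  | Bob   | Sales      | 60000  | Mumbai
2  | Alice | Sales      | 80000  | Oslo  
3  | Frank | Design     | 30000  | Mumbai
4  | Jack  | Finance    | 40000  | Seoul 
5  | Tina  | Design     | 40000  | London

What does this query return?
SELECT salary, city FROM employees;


Projecting columns: salary, city

5 rows:
60000, Mumbai
80000, Oslo
30000, Mumbai
40000, Seoul
40000, London


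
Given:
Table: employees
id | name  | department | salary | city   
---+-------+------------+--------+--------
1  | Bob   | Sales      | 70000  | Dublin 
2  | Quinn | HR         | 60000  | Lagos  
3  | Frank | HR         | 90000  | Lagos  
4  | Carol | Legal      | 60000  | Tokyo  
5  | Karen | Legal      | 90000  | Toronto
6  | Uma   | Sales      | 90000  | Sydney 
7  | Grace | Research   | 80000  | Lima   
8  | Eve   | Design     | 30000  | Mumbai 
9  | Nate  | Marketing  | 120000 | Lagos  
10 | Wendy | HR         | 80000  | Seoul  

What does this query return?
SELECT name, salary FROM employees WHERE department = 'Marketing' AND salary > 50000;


Filtering: department = 'Marketing' AND salary > 50000
Matching: 1 rows

1 rows:
Nate, 120000


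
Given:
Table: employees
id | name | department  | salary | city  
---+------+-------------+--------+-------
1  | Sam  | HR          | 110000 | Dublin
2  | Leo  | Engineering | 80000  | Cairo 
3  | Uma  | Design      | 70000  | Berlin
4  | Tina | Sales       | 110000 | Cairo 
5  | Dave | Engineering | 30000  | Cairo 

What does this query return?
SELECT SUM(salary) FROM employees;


SUM(salary) = 110000 + 80000 + 70000 + 110000 + 30000 = 400000

400000


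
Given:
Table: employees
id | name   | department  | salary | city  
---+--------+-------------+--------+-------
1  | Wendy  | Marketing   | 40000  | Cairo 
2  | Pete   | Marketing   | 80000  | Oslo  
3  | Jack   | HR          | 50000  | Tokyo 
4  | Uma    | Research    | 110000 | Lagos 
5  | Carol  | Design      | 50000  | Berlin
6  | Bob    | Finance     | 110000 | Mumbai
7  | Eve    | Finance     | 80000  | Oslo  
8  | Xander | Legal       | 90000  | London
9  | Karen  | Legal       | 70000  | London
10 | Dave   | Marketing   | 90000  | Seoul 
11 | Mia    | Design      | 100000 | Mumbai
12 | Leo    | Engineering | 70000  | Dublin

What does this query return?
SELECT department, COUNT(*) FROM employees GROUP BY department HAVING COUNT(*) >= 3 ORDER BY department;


Groups with count >= 3:
  Marketing: 3 -> PASS
  Design: 2 -> filtered out
  Engineering: 1 -> filtered out
  Finance: 2 -> filtered out
  HR: 1 -> filtered out
  Legal: 2 -> filtered out
  Research: 1 -> filtered out


1 groups:
Marketing, 3


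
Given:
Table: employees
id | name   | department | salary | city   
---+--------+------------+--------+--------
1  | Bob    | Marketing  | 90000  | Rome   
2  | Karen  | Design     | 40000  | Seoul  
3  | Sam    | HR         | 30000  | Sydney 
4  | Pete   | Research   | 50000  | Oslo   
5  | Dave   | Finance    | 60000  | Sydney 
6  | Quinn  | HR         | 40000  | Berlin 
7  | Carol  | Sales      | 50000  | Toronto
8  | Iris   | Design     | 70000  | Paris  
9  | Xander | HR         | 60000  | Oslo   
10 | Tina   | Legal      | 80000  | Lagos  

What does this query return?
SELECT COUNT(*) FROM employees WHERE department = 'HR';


Counting rows where department = 'HR'
  Sam -> MATCH
  Quinn -> MATCH
  Xander -> MATCH


3


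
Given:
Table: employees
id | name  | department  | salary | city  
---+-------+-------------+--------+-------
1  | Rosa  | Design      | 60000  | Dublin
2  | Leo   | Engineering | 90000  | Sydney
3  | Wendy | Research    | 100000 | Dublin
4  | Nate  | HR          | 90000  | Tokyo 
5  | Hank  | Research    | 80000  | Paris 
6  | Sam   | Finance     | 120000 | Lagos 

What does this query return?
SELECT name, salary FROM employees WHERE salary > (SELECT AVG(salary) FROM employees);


Subquery: AVG(salary) = 90000.0
Filtering: salary > 90000.0
  Wendy (100000) -> MATCH
  Sam (120000) -> MATCH


2 rows:
Wendy, 100000
Sam, 120000


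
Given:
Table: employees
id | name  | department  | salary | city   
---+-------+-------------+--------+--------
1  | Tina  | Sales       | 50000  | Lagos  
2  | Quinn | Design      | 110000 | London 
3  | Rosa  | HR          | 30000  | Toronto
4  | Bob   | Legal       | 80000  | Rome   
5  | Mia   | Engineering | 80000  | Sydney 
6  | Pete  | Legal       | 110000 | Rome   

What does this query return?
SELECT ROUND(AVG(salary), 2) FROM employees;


SUM(salary) = 460000
COUNT = 6
ROUND(AVG, 2) = ROUND(460000 / 6, 2) = 76666.67

76666.67


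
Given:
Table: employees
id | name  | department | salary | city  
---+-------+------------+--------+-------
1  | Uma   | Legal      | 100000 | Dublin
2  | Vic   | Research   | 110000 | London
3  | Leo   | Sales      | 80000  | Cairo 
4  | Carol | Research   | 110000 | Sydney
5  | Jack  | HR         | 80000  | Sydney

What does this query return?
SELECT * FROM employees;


SELECT * returns all 5 rows with all columns

5 rows:
1, Uma, Legal, 100000, Dublin
2, Vic, Research, 110000, London
3, Leo, Sales, 80000, Cairo
4, Carol, Research, 110000, Sydney
5, Jack, HR, 80000, Sydney


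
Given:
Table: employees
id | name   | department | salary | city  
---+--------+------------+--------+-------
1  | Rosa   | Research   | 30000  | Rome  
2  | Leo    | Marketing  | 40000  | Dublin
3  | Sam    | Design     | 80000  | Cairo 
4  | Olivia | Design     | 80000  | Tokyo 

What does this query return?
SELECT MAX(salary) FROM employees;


Salaries: 30000, 40000, 80000, 80000
MAX = 80000

80000


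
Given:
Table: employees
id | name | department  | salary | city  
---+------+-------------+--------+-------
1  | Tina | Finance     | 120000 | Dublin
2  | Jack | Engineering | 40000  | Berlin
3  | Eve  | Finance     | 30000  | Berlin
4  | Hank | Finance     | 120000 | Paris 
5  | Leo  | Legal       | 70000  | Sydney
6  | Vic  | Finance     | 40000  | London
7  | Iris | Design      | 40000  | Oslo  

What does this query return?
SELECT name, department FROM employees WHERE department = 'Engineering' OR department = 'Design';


Filtering: department = 'Engineering' OR 'Design'
Matching: 2 rows

2 rows:
Jack, Engineering
Iris, Design


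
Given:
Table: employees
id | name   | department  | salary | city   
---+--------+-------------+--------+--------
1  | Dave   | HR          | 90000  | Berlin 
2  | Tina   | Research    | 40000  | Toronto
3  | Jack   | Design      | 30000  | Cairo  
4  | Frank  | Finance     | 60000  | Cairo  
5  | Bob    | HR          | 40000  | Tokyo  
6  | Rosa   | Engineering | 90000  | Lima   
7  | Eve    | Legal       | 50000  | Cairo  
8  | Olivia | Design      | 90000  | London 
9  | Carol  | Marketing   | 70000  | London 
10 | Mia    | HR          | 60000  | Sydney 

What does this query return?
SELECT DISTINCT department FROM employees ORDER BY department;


All 'department' values (row order): HR, Research, Design, Finance, HR, Engineering, Legal, Design, Marketing, HR
Removing duplicates leaves 7 unique value(s).

7 values:
Design
Engineering
Finance
HR
Legal
Marketing
Research


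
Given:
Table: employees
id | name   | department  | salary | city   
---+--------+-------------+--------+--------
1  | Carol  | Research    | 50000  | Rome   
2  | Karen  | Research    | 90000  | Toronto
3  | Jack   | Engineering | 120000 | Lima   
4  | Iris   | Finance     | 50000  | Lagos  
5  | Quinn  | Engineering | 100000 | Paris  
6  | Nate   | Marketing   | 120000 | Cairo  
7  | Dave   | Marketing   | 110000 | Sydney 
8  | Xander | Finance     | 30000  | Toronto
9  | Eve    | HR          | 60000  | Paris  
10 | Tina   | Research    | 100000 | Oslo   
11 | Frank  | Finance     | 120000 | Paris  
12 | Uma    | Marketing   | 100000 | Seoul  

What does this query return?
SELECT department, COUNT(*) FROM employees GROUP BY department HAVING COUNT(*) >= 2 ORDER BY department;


Groups with count >= 2:
  Engineering: 2 -> PASS
  Finance: 3 -> PASS
  Marketing: 3 -> PASS
  Research: 3 -> PASS
  HR: 1 -> filtered out


4 groups:
Engineering, 2
Finance, 3
Marketing, 3
Research, 3


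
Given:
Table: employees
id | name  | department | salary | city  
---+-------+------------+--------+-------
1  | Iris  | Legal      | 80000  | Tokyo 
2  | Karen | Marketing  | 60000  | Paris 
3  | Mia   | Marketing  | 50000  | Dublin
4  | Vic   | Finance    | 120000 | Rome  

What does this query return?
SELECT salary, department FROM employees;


Projecting columns: salary, department

4 rows:
80000, Legal
60000, Marketing
50000, Marketing
120000, Finance


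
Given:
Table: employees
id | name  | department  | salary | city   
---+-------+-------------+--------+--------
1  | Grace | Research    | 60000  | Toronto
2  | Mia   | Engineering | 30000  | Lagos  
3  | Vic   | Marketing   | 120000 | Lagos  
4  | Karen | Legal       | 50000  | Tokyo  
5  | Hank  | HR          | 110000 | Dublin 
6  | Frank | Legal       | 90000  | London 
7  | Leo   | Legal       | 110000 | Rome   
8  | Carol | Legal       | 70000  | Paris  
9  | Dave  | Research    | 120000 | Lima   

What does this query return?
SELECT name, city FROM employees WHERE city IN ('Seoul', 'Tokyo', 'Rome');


Filtering: city IN ('Seoul', 'Tokyo', 'Rome')
Matching: 2 rows

2 rows:
Karen, Tokyo
Leo, Rome


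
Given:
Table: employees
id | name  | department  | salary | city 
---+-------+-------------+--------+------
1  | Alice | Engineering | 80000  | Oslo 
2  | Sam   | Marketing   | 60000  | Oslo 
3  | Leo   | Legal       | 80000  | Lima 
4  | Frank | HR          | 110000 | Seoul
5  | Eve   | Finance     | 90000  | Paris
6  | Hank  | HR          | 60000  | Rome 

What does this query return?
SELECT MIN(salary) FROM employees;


Salaries: 80000, 60000, 80000, 110000, 90000, 60000
MIN = 60000

60000


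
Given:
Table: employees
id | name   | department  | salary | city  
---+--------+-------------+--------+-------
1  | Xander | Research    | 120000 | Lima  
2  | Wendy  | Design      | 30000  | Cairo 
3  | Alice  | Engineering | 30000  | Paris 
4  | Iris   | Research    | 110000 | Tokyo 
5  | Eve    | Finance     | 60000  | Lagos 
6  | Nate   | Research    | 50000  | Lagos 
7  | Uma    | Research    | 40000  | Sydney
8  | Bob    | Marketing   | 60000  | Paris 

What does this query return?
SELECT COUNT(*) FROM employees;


COUNT(*) counts all rows

8


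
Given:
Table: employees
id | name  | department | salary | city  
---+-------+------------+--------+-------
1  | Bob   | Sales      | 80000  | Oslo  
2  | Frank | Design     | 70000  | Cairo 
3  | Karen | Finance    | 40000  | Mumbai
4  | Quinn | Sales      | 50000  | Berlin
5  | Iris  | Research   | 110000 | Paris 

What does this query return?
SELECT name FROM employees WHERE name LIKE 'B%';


LIKE 'B%' matches names starting with 'B'
Matching: 1

1 rows:
Bob


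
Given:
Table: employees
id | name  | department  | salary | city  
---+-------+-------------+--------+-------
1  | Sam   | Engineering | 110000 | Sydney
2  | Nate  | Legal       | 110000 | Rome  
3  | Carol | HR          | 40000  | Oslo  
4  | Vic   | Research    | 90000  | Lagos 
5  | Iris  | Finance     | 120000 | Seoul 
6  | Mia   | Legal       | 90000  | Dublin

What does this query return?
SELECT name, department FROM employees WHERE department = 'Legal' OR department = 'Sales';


Filtering: department = 'Legal' OR 'Sales'
Matching: 2 rows

2 rows:
Nate, Legal
Mia, Legal


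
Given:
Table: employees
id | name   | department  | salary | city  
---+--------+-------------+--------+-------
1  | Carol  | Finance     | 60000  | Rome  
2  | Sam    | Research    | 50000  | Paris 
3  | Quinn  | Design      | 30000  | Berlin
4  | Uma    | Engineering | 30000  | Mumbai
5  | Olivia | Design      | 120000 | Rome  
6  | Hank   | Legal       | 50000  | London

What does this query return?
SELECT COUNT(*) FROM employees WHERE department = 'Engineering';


Counting rows where department = 'Engineering'
  Uma -> MATCH


1


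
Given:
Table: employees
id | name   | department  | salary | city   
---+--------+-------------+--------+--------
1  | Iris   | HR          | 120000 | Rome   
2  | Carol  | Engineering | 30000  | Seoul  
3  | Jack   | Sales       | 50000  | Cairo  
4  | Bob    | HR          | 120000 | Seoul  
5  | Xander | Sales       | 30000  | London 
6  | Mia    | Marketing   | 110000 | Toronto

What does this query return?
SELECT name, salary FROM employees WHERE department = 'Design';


Filtering: department = 'Design'
Matching rows: 0

Empty result set (0 rows)


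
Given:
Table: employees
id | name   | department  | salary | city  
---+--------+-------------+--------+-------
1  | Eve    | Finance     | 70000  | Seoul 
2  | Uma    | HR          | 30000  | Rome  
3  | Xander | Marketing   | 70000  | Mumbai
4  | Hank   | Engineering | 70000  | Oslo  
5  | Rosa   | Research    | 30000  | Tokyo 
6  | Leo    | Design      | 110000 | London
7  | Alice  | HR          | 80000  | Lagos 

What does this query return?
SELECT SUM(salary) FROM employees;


SUM(salary) = 70000 + 30000 + 70000 + 70000 + 30000 + 110000 + 80000 = 460000

460000


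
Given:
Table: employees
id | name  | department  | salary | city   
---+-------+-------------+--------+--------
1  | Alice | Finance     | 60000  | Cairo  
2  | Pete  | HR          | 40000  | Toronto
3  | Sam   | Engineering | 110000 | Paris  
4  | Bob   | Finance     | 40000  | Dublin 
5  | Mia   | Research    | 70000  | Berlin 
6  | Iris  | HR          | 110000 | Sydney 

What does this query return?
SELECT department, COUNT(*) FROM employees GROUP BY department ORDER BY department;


Assigning each row to its department group:
  Alice -> Finance
  Pete -> HR
  Sam -> Engineering
  Bob -> Finance
  Mia -> Research
  Iris -> HR


4 groups:
Engineering, 1
Finance, 2
HR, 2
Research, 1


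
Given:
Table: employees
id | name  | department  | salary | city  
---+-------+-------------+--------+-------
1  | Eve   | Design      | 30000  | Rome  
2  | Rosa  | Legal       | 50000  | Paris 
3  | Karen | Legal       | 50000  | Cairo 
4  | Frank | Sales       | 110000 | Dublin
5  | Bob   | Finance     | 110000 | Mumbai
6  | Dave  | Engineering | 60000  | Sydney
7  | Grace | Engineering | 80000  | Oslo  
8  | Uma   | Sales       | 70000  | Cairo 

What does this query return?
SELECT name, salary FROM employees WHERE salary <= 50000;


Filtering: salary <= 50000
Matching: 3 rows

3 rows:
Eve, 30000
Rosa, 50000
Karen, 50000


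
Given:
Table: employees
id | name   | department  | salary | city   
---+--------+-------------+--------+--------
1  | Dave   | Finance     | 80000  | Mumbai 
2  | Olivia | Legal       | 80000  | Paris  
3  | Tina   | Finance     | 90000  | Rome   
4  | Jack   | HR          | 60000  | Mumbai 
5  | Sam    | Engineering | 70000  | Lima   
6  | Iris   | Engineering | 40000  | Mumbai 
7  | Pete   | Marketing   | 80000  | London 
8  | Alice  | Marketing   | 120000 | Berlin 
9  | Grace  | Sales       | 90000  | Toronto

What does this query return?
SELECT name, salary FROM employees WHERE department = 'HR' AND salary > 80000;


Filtering: department = 'HR' AND salary > 80000
Matching: 0 rows

Empty result set (0 rows)


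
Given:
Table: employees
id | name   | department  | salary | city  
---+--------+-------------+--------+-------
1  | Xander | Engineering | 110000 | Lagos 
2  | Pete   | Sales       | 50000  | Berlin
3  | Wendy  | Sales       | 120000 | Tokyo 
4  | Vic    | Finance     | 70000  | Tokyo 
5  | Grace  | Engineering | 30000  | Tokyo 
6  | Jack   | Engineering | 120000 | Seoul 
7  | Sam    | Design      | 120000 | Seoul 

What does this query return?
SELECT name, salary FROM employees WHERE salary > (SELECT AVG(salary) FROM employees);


Subquery: AVG(salary) = 88571.43
Filtering: salary > 88571.43
  Xander (110000) -> MATCH
  Wendy (120000) -> MATCH
  Jack (120000) -> MATCH
  Sam (120000) -> MATCH


4 rows:
Xander, 110000
Wendy, 120000
Jack, 120000
Sam, 120000


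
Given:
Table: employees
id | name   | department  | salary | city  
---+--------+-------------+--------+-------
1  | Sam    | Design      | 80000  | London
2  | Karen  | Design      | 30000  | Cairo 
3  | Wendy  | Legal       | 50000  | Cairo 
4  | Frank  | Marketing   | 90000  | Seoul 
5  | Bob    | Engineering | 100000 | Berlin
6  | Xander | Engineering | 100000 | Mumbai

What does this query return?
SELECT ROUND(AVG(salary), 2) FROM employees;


SUM(salary) = 450000
COUNT = 6
ROUND(AVG, 2) = ROUND(450000 / 6, 2) = 75000.0

75000.0


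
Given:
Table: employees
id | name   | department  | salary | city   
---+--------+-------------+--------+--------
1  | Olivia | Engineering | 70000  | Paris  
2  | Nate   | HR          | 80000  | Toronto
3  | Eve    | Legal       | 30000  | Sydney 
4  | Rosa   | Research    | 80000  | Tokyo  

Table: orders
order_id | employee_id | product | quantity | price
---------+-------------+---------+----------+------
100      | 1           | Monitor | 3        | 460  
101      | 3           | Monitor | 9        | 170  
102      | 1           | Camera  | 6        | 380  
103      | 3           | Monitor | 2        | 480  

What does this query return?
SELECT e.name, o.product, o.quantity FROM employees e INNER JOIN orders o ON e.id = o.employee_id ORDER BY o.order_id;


Joining employees.id = orders.employee_id:
  employee Olivia (id=1) -> order Monitor
  employee Eve (id=3) -> order Monitor
  employee Olivia (id=1) -> order Camera
  employee Eve (id=3) -> order Monitor


4 rows:
Olivia, Monitor, 3
Eve, Monitor, 9
Olivia, Camera, 6
Eve, Monitor, 2


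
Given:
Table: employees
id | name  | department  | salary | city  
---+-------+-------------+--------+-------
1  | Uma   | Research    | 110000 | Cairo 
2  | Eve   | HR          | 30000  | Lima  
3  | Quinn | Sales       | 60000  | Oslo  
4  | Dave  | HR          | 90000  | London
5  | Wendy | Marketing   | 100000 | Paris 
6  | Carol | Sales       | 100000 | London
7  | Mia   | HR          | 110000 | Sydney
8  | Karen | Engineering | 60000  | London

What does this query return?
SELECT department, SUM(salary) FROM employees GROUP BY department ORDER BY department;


Summing salary within each department:
  Engineering: 60000 = 60000
  HR: 30000 + 90000 + 110000 = 230000
  Marketing: 100000 = 100000
  Research: 110000 = 110000
  Sales: 60000 + 100000 = 160000


5 groups:
Engineering, 60000
HR, 230000
Marketing, 100000
Research, 110000
Sales, 160000


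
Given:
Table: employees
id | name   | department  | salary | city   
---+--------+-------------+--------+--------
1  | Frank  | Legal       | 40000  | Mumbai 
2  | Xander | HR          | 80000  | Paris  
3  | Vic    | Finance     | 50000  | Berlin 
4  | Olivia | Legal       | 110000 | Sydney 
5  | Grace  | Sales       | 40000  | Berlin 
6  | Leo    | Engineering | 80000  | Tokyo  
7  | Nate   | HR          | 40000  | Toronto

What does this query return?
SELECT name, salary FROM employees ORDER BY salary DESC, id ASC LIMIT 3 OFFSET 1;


Sort by salary DESC (id ASC tiebreak), then skip 1 and take 3
Rows 2 through 4

3 rows:
Xander, 80000
Leo, 80000
Vic, 50000


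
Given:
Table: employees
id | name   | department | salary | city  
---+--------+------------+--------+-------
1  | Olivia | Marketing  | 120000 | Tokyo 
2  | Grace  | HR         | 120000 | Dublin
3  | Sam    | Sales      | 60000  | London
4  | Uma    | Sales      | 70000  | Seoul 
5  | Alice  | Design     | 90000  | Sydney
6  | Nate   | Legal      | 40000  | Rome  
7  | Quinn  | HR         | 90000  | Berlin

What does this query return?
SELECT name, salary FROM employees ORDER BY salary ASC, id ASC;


Sorting by salary ASC, then id ASC for ties

7 rows:
Nate, 40000
Sam, 60000
Uma, 70000
Alice, 90000
Quinn, 90000
Olivia, 120000
Grace, 120000


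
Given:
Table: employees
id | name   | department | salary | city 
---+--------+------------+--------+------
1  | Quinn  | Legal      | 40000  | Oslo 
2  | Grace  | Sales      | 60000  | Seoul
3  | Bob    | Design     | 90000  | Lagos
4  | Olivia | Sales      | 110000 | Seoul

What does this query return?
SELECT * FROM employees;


SELECT * returns all 4 rows with all columns

4 rows:
1, Quinn, Legal, 40000, Oslo
2, Grace, Sales, 60000, Seoul
3, Bob, Design, 90000, Lagos
4, Olivia, Sales, 110000, Seoul


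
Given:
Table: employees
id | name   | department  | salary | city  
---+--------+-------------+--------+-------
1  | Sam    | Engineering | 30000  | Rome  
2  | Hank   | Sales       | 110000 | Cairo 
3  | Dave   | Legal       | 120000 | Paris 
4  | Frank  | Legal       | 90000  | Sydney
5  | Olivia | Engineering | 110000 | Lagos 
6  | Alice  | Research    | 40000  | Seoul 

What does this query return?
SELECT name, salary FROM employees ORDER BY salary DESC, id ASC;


Sorting by salary DESC, then id ASC for ties

6 rows:
Dave, 120000
Hank, 110000
Olivia, 110000
Frank, 90000
Alice, 40000
Sam, 30000


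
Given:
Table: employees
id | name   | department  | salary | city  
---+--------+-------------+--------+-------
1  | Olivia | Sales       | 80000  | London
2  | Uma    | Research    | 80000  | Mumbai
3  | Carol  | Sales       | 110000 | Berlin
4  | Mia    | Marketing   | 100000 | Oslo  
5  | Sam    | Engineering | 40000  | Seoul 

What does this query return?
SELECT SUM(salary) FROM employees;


SUM(salary) = 80000 + 80000 + 110000 + 100000 + 40000 = 410000

410000


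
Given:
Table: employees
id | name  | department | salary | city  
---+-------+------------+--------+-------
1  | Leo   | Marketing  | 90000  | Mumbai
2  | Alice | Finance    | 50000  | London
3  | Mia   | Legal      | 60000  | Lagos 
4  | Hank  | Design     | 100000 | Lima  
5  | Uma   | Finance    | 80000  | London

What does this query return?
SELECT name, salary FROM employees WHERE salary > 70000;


Filtering: salary > 70000
Matching: 3 rows

3 rows:
Leo, 90000
Hank, 100000
Uma, 80000


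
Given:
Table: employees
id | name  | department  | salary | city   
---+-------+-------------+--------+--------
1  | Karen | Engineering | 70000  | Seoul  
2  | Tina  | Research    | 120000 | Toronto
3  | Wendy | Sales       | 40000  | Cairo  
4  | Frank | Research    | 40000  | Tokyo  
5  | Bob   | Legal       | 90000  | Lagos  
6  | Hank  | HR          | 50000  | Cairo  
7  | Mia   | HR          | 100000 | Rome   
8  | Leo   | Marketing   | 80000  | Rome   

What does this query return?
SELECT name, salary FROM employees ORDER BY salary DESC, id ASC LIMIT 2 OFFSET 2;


Sort by salary DESC (id ASC tiebreak), then skip 2 and take 2
Rows 3 through 4

2 rows:
Bob, 90000
Leo, 80000


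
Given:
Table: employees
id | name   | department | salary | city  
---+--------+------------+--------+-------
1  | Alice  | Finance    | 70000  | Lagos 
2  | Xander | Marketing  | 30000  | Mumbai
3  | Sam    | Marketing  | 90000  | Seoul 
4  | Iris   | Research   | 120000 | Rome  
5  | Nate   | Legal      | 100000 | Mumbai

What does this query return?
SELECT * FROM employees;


SELECT * returns all 5 rows with all columns

5 rows:
1, Alice, Finance, 70000, Lagos
2, Xander, Marketing, 30000, Mumbai
3, Sam, Marketing, 90000, Seoul
4, Iris, Research, 120000, Rome
5, Nate, Legal, 100000, Mumbai


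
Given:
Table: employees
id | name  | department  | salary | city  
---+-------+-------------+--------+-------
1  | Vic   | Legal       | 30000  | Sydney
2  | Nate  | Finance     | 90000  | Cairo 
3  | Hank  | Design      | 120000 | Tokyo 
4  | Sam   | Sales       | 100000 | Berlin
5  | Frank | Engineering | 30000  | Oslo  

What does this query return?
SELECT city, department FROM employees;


Projecting columns: city, department

5 rows:
Sydney, Legal
Cairo, Finance
Tokyo, Design
Berlin, Sales
Oslo, Engineering


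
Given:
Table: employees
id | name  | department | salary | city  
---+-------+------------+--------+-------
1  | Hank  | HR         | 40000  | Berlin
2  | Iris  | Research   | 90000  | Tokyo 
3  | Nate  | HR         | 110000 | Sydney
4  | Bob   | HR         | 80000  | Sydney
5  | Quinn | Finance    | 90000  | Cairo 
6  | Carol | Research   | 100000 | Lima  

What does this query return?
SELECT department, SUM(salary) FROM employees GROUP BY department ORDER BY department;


Summing salary within each department:
  Finance: 90000 = 90000
  HR: 40000 + 110000 + 80000 = 230000
  Research: 90000 + 100000 = 190000


3 groups:
Finance, 90000
HR, 230000
Research, 190000


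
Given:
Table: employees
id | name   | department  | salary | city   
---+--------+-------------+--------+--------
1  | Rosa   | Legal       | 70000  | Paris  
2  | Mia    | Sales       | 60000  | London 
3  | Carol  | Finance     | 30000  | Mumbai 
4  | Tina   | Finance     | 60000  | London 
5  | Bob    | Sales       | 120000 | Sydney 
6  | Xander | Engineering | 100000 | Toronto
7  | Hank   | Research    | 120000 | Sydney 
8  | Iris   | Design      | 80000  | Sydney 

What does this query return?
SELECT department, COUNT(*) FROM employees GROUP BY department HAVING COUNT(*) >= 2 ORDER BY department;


Groups with count >= 2:
  Finance: 2 -> PASS
  Sales: 2 -> PASS
  Design: 1 -> filtered out
  Engineering: 1 -> filtered out
  Legal: 1 -> filtered out
  Research: 1 -> filtered out


2 groups:
Finance, 2
Sales, 2


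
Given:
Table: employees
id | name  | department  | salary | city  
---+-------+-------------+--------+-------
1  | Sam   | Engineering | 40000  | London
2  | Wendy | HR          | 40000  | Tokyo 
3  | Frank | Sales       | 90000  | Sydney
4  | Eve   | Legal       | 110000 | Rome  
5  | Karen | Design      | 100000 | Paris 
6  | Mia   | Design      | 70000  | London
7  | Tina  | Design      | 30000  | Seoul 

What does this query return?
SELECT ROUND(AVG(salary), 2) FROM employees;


SUM(salary) = 480000
COUNT = 7
ROUND(AVG, 2) = ROUND(480000 / 7, 2) = 68571.43

68571.43


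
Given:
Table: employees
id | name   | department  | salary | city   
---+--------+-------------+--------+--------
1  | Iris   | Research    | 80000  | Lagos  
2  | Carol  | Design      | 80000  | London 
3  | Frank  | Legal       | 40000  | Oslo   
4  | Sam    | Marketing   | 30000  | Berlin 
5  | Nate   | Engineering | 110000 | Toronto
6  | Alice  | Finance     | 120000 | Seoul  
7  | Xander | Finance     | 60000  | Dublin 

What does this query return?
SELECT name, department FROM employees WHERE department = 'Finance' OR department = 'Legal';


Filtering: department = 'Finance' OR 'Legal'
Matching: 3 rows

3 rows:
Frank, Legal
Alice, Finance
Xander, Finance


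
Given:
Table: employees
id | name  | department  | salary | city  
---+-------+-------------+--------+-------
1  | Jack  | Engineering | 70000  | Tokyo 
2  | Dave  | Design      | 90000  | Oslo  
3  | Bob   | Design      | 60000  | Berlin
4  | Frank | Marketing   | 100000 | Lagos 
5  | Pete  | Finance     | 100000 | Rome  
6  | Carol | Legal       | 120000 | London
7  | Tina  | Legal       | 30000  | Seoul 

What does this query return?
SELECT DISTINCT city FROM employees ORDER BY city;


All 'city' values (row order): Tokyo, Oslo, Berlin, Lagos, Rome, London, Seoul
Removing duplicates leaves 7 unique value(s).

7 values:
Berlin
Lagos
London
Oslo
Rome
Seoul
Tokyo


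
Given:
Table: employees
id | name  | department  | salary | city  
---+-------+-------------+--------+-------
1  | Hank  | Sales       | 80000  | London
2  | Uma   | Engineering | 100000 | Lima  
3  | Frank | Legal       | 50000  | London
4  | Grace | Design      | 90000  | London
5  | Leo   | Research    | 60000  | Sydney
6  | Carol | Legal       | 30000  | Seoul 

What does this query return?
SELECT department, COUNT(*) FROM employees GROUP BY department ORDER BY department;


Assigning each row to its department group:
  Hank -> Sales
  Uma -> Engineering
  Frank -> Legal
  Grace -> Design
  Leo -> Research
  Carol -> Legal


5 groups:
Design, 1
Engineering, 1
Legal, 2
Research, 1
Sales, 1


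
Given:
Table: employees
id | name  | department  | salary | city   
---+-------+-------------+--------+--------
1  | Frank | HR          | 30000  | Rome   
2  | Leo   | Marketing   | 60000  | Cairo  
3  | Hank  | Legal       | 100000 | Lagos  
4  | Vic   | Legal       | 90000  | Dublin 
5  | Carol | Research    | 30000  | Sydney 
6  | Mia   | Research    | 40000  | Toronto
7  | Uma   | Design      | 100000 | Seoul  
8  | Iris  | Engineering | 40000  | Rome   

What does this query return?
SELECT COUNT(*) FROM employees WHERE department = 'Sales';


Counting rows where department = 'Sales'


0


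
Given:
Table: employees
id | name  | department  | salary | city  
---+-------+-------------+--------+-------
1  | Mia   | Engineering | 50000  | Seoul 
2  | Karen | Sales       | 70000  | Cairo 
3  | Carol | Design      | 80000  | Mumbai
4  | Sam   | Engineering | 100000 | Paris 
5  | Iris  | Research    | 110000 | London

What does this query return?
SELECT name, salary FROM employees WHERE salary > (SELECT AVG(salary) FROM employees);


Subquery: AVG(salary) = 82000.0
Filtering: salary > 82000.0
  Sam (100000) -> MATCH
  Iris (110000) -> MATCH


2 rows:
Sam, 100000
Iris, 110000


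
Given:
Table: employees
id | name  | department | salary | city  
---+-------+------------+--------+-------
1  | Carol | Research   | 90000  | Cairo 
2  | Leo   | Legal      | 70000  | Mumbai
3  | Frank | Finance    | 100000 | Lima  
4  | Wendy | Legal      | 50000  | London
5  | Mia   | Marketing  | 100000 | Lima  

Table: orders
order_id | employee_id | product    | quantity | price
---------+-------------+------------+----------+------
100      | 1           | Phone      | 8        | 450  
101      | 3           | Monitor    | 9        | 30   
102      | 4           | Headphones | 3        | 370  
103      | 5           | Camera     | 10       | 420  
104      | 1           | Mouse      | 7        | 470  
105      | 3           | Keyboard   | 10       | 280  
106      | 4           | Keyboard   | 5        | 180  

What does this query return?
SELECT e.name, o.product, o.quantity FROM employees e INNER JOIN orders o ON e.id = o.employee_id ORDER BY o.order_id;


Joining employees.id = orders.employee_id:
  employee Carol (id=1) -> order Phone
  employee Frank (id=3) -> order Monitor
  employee Wendy (id=4) -> order Headphones
  employee Mia (id=5) -> order Camera
  employee Carol (id=1) -> order Mouse
  employee Frank (id=3) -> order Keyboard
  employee Wendy (id=4) -> order Keyboard


7 rows:
Carol, Phone, 8
Frank, Monitor, 9
Wendy, Headphones, 3
Mia, Camera, 10
Carol, Mouse, 7
Frank, Keyboard, 10
Wendy, Keyboard, 5


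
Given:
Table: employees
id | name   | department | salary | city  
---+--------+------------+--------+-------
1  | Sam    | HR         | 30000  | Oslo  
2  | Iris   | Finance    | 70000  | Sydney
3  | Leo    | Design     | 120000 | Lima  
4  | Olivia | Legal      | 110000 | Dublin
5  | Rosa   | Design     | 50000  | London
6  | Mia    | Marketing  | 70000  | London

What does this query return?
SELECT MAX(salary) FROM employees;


Salaries: 30000, 70000, 120000, 110000, 50000, 70000
MAX = 120000

120000
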